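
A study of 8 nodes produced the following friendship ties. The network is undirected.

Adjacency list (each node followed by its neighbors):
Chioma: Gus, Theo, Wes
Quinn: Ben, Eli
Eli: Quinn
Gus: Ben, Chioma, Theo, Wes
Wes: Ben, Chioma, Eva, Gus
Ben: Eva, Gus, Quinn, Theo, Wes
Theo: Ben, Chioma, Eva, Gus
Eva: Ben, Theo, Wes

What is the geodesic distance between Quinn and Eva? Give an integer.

One shortest route is Quinn – Ben – Eva, which uses 2 edges, and Quinn and Eva are not directly tied, so nothing shorter exists. So d(Quinn,Eva) = 2.

2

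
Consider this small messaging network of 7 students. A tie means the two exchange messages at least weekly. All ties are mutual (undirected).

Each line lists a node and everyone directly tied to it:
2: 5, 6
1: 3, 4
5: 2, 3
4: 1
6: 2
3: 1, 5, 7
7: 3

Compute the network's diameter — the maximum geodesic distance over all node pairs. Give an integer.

5

Eccentricity of each node (its greatest distance to any other): 1:4, 2:4, 3:3, 4:5, 5:3, 6:5, 7:4.
The maximum eccentricity is 5, realized for instance by the pair 6–4 via 6 – 2 – 5 – 3 – 1 – 4. So the diameter is 5.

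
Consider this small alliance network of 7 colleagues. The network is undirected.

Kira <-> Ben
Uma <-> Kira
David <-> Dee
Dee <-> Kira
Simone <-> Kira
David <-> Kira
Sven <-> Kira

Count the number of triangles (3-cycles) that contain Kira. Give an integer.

Kira's neighbors: Ben, David, Dee, Simone, Sven, and Uma.
Neighbor pairs that are themselves tied: Kira–David–Dee. Each forms one triangle with Kira, for 1 in total.

1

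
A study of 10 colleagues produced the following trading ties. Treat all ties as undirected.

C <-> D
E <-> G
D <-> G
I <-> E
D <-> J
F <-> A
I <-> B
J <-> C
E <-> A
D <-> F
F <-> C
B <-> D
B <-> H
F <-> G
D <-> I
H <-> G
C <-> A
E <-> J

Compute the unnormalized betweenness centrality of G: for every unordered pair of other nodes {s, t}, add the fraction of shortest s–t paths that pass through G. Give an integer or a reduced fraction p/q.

17/3

Pairs whose geodesics pass through G — C–H: 2/3; E–D: 1/3; E–F: 1/2; E–H: 1; D–H: 1/2; F–H: 1; A–H: 2/2; H–J: 2/3.
All other pairs contribute 0.
Summing the contributions gives betweenness(G) = 17/3.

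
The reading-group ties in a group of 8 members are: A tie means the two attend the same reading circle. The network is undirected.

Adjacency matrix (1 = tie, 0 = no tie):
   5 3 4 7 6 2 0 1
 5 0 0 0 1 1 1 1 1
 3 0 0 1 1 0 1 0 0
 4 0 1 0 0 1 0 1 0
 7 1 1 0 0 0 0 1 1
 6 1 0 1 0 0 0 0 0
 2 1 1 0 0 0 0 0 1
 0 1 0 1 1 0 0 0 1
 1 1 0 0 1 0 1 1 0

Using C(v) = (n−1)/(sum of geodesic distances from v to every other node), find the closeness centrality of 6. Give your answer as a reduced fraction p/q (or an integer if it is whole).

7/12

Distances from 6: 0:2, 1:2, 2:2, 3:2, 4:1, 5:1, 7:2. Sum = 12.
n = 8, so closeness = 7/12.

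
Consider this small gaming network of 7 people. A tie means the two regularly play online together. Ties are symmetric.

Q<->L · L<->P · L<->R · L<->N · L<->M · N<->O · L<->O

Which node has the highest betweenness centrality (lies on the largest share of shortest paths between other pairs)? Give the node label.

L

Unnormalized betweenness of each node: L:14, M:0, N:0, O:0, P:0, Q:0, R:0.
L has the largest value, 14, making it the main broker — the node through which the most shortest paths run.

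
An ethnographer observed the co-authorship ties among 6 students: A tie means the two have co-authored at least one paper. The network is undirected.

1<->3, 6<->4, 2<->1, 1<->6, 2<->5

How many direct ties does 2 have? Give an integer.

2

2 is directly tied to 1 and 5. That is 2 neighbors, so the degree of 2 is 2.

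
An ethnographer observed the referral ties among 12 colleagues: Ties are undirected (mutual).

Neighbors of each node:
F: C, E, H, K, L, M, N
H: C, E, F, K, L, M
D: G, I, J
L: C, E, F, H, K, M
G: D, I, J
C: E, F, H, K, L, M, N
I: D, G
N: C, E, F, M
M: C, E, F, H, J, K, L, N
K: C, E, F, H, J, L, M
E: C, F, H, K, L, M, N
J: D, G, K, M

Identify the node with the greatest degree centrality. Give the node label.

Degrees — C:7, D:3, E:7, F:7, G:3, H:6, I:2, J:4, K:7, L:6, M:8, N:4.
The maximum is 8, attained only by M.

M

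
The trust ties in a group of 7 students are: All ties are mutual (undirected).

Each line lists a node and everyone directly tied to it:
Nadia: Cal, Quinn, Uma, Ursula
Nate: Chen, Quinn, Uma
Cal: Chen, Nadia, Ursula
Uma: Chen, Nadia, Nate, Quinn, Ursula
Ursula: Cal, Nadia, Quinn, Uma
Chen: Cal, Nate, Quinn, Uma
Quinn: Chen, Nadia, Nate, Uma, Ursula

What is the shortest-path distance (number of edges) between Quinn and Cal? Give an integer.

One shortest route is Quinn – Nadia – Cal, which uses 2 edges, and Quinn and Cal are not directly tied, so nothing shorter exists. So d(Quinn,Cal) = 2.

2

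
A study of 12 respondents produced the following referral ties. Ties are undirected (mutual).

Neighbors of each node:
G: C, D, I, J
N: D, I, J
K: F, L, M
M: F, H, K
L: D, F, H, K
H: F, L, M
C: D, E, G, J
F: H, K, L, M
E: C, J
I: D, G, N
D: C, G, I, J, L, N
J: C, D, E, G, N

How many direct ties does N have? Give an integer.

N is directly tied to D, I, and J. That is 3 neighbors, so the degree of N is 3.

3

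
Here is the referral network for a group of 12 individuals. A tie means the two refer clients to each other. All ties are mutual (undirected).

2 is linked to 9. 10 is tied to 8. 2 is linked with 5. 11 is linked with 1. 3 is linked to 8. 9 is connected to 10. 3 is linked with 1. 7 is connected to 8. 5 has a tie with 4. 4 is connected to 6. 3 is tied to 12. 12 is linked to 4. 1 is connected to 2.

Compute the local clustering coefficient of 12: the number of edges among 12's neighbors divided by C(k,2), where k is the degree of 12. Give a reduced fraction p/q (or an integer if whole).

12's neighbors: 3 and 4 (k = 2).
Possible neighbor pairs: C(2,2) = 1. Edges among them: none → e = 0.
Clustering(12) = 0/1.

0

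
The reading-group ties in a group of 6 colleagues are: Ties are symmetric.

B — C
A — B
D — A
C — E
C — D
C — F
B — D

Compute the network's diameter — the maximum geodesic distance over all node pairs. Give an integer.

Eccentricity of each node (its greatest distance to any other): A:3, B:2, C:2, D:2, E:3, F:3.
The maximum eccentricity is 3, realized for instance by the pair E–A via E – C – B – A. So the diameter is 3.

3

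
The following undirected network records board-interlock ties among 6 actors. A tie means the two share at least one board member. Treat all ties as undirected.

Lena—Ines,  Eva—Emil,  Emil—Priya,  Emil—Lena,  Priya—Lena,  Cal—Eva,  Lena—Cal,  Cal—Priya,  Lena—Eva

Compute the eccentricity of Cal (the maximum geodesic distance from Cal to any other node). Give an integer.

Distances from Cal: Emil:2, Eva:1, Ines:2, Lena:1, Priya:1.
The largest is 2 (to Emil and Ines), so the eccentricity of Cal is 2.

2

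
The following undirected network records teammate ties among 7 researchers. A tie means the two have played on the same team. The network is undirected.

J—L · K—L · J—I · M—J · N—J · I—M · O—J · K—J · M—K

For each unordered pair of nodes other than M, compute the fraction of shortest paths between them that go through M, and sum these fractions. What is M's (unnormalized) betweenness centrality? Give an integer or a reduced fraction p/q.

Pairs whose geodesics pass through M — K–I: 1/2.
All other pairs contribute 0.
Summing the contributions gives betweenness(M) = 1/2.

1/2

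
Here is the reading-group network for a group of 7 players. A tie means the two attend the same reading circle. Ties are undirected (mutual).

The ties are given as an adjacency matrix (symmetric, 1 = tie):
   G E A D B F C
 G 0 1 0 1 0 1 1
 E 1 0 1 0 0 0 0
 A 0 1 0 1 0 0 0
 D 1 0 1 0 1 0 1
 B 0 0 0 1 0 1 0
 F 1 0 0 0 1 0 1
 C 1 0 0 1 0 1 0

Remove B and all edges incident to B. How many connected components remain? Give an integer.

1

B's neighbors (D and F) remain reachable from one another through other ties, so the rest of the network stays in one piece.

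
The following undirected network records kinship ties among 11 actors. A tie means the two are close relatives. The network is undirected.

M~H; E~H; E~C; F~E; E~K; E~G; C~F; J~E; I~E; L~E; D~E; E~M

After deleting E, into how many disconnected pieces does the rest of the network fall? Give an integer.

Without E, the remaining ties split the others into: {C, F}; {L}; {I}; {D}; {G}; {H, M}; {K}; {J}.
That's 8 separate components.

8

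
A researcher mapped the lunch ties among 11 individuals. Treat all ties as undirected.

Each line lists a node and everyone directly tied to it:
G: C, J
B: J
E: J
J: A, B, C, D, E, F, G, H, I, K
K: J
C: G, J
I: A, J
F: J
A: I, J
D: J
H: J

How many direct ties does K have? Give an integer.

K is directly tied to J. That is 1 neighbor, so the degree of K is 1.

1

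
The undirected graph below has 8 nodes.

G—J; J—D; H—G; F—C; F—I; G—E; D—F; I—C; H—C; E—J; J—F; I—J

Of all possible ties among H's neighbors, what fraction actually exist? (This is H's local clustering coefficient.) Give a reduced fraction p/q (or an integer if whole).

0

H's neighbors: C and G (k = 2).
Possible neighbor pairs: C(2,2) = 1. Edges among them: none → e = 0.
Clustering(H) = 0/1.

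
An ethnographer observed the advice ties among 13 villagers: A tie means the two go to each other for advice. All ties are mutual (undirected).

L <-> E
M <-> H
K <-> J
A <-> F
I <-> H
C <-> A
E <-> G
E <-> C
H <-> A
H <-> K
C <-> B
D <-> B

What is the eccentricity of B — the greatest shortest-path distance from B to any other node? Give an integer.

5

Distances from B: A:2, C:1, D:1, E:2, F:3, G:3, H:3, I:4, J:5, K:4, L:3, M:4.
The largest is 5 (to J), so the eccentricity of B is 5.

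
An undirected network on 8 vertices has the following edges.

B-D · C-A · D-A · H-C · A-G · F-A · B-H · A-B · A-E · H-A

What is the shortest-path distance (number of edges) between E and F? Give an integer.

One shortest route is E – A – F, which uses 2 edges, and E and F are not directly tied, so nothing shorter exists. So d(E,F) = 2.

2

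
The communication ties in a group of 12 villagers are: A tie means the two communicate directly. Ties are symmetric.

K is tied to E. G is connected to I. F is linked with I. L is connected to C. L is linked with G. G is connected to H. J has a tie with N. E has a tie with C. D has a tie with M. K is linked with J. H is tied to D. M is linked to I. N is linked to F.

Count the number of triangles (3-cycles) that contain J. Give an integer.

0

J's neighbors are K and N, but none of them are tied to each other, so no triangle contains J.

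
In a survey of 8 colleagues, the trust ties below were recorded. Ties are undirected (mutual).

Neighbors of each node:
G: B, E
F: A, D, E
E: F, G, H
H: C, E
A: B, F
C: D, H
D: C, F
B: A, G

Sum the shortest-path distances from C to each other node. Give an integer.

16

Distances from C: A:3, B:4, D:1, E:2, F:2, G:3, H:1.
Sum = 3 + 4 + 1 + 2 + 2 + 3 + 1 = 16.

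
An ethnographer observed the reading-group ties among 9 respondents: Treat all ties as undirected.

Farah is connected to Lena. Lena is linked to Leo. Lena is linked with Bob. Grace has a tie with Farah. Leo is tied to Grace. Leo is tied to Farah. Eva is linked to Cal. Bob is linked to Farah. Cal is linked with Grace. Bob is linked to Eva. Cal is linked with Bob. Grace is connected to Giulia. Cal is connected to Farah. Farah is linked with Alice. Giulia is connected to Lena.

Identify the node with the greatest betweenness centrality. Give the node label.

Farah

Unnormalized betweenness of each node: Alice:0, Bob:7/2, Cal:7/2, Eva:0, Farah:59/6, Giulia:1/3, Grace:15/4, Lena:15/4, Leo:1/3.
Farah has the largest value, 59/6, making it the main broker — the node through which the most shortest paths run.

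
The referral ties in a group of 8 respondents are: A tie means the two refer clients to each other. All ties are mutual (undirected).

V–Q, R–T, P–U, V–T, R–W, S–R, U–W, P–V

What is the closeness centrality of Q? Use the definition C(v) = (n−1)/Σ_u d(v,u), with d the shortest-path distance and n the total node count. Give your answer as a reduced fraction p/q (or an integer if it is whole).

7/19

Distances from Q: P:2, R:3, S:4, T:2, U:3, V:1, W:4. Sum = 19.
n = 8, so closeness = 7/19.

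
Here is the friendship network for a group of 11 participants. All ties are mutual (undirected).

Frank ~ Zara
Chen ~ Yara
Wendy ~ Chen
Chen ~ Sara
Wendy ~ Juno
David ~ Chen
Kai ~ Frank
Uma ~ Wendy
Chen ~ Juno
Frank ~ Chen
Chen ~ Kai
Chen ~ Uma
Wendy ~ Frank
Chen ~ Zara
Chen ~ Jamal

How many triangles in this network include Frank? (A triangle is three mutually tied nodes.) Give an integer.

Frank's neighbors: Chen, Kai, Wendy, and Zara.
Neighbor pairs that are themselves tied: Frank–Chen–Kai; Frank–Chen–Wendy; Frank–Chen–Zara. Each forms one triangle with Frank, for 3 in total.

3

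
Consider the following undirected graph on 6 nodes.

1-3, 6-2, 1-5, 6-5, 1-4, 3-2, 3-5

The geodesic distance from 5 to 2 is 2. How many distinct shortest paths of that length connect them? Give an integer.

The shortest distance is 2. The length-2 paths are: 5–6–2; 5–3–2.
That gives 2 distinct shortest paths.

2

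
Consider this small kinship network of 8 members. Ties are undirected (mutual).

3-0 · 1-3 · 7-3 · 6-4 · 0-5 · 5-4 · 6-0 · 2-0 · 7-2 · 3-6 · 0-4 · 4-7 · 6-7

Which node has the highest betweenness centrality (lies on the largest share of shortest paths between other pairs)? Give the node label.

Unnormalized betweenness of each node: 0:37/6, 1:0, 2:1/4, 3:25/4, 4:7/4, 5:0, 6:11/12, 7:8/3.
3 has the largest value, 25/4, making it the main broker — the node through which the most shortest paths run.

3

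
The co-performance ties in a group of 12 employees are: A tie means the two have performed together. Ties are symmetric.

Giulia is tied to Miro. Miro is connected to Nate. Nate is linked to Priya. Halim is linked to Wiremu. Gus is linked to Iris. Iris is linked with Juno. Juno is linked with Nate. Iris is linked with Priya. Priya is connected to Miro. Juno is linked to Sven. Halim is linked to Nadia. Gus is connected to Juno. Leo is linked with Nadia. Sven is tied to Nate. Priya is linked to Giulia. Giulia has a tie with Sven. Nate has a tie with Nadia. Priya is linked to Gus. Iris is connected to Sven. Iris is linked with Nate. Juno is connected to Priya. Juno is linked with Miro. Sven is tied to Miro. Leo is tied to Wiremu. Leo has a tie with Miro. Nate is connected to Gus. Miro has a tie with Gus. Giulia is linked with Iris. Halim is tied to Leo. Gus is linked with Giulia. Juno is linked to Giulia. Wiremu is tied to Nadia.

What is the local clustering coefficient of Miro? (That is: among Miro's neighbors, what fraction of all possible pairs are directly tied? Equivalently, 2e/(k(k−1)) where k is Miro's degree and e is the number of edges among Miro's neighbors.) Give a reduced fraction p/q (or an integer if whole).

4/7

Miro's neighbors: Giulia, Gus, Juno, Leo, Nate, Priya, and Sven (k = 7).
Possible neighbor pairs: C(7,2) = 21. Edges among them: Giulia–Gus, Giulia–Juno, Giulia–Priya, Giulia–Sven, Gus–Juno, Gus–Nate, Gus–Priya, Juno–Nate, Juno–Priya, Juno–Sven, Nate–Priya, Nate–Sven → e = 12.
Clustering(Miro) = 12/21 = 4/7.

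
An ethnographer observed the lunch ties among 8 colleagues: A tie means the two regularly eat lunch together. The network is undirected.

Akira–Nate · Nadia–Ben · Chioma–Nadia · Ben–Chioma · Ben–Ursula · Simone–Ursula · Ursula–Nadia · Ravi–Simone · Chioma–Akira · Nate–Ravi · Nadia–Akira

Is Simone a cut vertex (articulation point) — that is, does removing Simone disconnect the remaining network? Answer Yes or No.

No

Even without Simone, every remaining node can still reach every other (the residual graph is connected), so Simone is not a cut vertex.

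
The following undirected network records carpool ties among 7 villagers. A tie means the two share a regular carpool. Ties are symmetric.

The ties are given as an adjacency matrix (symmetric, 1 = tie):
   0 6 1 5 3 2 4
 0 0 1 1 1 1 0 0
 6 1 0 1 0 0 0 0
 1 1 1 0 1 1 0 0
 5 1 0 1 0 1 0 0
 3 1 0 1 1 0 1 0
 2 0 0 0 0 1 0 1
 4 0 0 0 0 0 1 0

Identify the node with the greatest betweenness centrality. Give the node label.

3

Unnormalized betweenness of each node: 0:2, 1:2, 2:5, 3:8, 4:0, 5:0, 6:0.
3 has the largest value, 8, making it the main broker — the node through which the most shortest paths run.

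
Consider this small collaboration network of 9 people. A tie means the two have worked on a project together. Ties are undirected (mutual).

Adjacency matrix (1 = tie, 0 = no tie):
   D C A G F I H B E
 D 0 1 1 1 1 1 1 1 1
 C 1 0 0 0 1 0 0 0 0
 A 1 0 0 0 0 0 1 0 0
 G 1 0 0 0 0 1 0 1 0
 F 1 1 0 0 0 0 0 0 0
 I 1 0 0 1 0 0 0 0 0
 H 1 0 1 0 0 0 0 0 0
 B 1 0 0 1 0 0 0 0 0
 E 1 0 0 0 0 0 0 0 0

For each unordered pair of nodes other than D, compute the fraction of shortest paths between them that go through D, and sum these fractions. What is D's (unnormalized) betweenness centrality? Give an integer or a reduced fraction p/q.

47/2

Pairs whose geodesics pass through D — C–A: 1; C–G: 1; C–I: 1; C–H: 1; C–B: 1; C–E: 1; A–G: 1; A–F: 1; A–I: 1; A–B: 1; A–E: 1; G–F: 1; G–H: 1; G–E: 1 … (+10 more pairs).
All other pairs contribute 0.
Summing the contributions gives betweenness(D) = 47/2.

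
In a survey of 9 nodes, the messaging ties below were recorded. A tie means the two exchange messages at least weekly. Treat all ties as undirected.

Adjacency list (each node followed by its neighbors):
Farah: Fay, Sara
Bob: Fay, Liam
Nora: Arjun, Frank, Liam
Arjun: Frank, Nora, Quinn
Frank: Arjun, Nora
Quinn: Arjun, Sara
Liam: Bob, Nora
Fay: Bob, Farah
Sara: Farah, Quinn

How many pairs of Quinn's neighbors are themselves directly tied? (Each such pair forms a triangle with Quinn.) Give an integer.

0

Quinn's neighbors are Arjun and Sara, but none of them are tied to each other, so no triangle contains Quinn.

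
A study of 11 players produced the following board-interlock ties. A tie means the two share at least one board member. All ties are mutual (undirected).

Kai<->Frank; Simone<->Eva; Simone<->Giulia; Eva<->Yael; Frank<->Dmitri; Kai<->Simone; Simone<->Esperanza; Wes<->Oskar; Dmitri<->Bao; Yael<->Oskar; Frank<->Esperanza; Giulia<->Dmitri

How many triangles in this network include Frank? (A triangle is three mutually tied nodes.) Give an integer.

Frank's neighbors are Dmitri, Esperanza, and Kai, but none of them are tied to each other, so no triangle contains Frank.

0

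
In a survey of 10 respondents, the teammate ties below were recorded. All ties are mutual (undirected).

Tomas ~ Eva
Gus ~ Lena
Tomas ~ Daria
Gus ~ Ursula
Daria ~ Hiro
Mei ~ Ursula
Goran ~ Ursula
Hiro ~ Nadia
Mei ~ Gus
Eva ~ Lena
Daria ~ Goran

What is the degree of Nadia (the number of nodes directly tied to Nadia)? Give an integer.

1

Nadia is directly tied to Hiro. That is 1 neighbor, so the degree of Nadia is 1.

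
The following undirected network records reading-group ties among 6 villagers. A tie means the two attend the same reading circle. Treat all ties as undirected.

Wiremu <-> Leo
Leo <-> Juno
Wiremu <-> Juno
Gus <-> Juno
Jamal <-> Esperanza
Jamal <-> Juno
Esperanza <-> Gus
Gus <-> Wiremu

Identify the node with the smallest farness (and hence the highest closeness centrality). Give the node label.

Farness (sum of distances to all others) for each node — Esperanza:9, Gus:7, Jamal:8, Juno:6, Leo:9, Wiremu:7.
The smallest farness is 6, for Juno, so Juno has the highest closeness.

Juno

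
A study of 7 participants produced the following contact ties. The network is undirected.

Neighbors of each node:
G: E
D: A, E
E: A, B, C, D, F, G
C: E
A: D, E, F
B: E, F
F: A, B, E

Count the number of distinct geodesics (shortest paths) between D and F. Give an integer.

2

The shortest distance is 2. The length-2 paths are: D–E–F; D–A–F.
That gives 2 distinct shortest paths.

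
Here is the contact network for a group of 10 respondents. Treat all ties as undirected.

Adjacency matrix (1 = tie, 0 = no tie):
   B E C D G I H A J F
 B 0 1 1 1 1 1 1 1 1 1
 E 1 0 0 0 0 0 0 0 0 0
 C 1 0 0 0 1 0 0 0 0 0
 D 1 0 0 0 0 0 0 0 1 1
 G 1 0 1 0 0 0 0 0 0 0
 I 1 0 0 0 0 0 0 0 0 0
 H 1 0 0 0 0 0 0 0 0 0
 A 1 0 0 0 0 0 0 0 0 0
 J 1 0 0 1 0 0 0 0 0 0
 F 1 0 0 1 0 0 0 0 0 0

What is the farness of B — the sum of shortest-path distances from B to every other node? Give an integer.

Distances from B: A:1, C:1, D:1, E:1, F:1, G:1, H:1, I:1, J:1.
Sum = 1 + 1 + 1 + 1 + 1 + 1 + 1 + 1 + 1 = 9.

9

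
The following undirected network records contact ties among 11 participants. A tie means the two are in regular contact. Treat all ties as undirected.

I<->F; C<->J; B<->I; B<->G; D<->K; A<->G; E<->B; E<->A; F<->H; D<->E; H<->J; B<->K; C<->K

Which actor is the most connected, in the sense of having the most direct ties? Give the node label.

Degrees — A:2, B:4, C:2, D:2, E:3, F:2, G:2, H:2, I:2, J:2, K:3.
The maximum is 4, attained only by B.

B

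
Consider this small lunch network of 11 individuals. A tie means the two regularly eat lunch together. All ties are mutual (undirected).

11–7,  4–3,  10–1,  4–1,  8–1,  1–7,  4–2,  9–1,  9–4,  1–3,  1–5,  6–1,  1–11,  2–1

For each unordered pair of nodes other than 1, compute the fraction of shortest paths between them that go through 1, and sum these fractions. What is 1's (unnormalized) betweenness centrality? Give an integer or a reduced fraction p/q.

Pairs whose geodesics pass through 1 — 4–8: 1; 4–10: 1; 4–5: 1; 4–11: 1; 4–7: 1; 4–6: 1; 8–10: 1; 8–5: 1; 8–11: 1; 8–7: 1; 8–6: 1; 8–2: 1; 8–9: 1; 8–3: 1 … (+27 more pairs).
All other pairs contribute 0.
Summing the contributions gives betweenness(1) = 79/2.

79/2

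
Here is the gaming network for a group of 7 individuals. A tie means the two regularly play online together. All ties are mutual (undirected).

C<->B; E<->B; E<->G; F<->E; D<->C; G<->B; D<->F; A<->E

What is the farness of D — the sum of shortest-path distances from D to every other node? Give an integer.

Distances from D: A:3, B:2, C:1, E:2, F:1, G:3.
Sum = 3 + 2 + 1 + 2 + 1 + 3 = 12.

12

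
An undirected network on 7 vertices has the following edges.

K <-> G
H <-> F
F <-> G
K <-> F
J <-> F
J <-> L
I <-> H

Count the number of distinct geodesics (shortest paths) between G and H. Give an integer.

The shortest distance is 2, and the only length-2 path is G–F–H. So there is exactly 1 shortest path.

1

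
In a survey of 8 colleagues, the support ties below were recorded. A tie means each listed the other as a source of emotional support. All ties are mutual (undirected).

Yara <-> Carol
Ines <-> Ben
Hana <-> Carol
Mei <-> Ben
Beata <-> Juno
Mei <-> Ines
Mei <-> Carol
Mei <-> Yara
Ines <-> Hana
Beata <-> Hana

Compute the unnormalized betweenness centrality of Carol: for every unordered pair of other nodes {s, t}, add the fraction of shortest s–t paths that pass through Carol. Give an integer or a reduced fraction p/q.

9/2

Pairs whose geodesics pass through Carol — Yara–Beata: 1; Yara–Juno: 1; Yara–Hana: 1; Mei–Beata: 1/2; Mei–Juno: 1/2; Mei–Hana: 1/2.
All other pairs contribute 0.
Summing the contributions gives betweenness(Carol) = 9/2.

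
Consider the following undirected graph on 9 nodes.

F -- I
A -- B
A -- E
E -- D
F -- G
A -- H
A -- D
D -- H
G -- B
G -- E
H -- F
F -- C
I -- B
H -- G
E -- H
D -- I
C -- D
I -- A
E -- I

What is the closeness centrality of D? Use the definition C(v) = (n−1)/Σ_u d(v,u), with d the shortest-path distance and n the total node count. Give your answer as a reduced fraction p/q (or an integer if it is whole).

Distances from D: A:1, B:2, C:1, E:1, F:2, G:2, H:1, I:1. Sum = 11.
n = 9, so closeness = 8/11.

8/11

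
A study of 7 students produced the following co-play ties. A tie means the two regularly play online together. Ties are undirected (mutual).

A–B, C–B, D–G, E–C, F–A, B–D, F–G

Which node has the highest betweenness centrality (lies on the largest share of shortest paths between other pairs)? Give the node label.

Unnormalized betweenness of each node: A:3, B:9, C:5, D:3, E:0, F:1, G:1.
B has the largest value, 9, making it the main broker — the node through which the most shortest paths run.

B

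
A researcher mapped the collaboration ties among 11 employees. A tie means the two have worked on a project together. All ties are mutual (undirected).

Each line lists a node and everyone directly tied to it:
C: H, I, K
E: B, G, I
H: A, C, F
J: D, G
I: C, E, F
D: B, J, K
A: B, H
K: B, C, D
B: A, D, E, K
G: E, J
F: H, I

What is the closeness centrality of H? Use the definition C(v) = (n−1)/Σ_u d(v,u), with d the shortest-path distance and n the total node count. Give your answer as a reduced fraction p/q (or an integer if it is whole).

Distances from H: A:1, B:2, C:1, D:3, E:3, F:1, G:4, I:2, J:4, K:2. Sum = 23.
n = 11, so closeness = 10/23.

10/23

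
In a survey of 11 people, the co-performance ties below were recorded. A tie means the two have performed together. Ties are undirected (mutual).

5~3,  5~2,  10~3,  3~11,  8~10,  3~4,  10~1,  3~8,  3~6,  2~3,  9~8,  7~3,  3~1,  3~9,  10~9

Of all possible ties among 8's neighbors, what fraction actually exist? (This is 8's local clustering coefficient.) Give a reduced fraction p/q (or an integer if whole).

1

8's neighbors: 3, 9, and 10 (k = 3).
Possible neighbor pairs: C(3,2) = 3. Edges among them: 3–9, 3–10, 9–10 → e = 3.
Clustering(8) = 3/3 = 1.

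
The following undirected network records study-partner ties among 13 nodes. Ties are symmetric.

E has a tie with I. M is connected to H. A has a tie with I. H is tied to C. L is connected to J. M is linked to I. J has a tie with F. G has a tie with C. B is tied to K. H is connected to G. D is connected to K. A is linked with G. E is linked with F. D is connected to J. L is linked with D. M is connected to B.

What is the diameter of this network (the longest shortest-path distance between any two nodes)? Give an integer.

6

Eccentricity of each node (its greatest distance to any other): A:5, B:4, C:6, D:5, E:4, F:5, G:6, H:5, I:4, J:6, K:4, L:6, M:4.
The maximum eccentricity is 6, realized for instance by the pair J–C via J – F – E – I – M – H – C. So the diameter is 6.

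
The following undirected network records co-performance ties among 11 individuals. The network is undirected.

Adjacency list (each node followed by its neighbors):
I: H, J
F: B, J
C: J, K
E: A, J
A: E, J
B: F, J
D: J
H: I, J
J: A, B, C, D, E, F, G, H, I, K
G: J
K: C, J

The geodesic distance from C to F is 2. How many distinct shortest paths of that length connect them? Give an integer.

The shortest distance is 2, and the only length-2 path is C–J–F. So there is exactly 1 shortest path.

1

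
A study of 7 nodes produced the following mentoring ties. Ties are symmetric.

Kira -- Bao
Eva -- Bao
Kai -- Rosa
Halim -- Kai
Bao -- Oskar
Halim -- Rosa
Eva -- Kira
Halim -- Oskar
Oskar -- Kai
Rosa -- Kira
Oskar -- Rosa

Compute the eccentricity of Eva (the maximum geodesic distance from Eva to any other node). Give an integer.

Distances from Eva: Bao:1, Halim:3, Kai:3, Kira:1, Oskar:2, Rosa:2.
The largest is 3 (to Kai and Halim), so the eccentricity of Eva is 3.

3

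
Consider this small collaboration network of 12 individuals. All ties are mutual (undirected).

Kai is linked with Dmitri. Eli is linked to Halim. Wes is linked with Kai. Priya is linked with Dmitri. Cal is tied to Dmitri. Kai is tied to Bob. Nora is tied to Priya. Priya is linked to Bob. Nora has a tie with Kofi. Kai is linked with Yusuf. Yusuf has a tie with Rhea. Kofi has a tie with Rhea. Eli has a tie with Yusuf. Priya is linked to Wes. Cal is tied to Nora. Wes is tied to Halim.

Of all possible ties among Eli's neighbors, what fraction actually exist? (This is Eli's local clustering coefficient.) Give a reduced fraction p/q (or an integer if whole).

0

Eli's neighbors: Halim and Yusuf (k = 2).
Possible neighbor pairs: C(2,2) = 1. Edges among them: none → e = 0.
Clustering(Eli) = 0/1.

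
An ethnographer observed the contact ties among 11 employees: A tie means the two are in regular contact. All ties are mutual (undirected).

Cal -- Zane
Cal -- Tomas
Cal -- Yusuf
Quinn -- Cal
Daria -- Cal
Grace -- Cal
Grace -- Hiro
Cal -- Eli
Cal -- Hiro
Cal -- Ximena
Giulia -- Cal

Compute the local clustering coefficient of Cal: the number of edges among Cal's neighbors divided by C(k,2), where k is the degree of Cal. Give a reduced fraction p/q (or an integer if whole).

1/45

Cal's neighbors: Daria, Eli, Giulia, Grace, Hiro, Quinn, Tomas, Ximena, Yusuf, and Zane (k = 10).
Possible neighbor pairs: C(10,2) = 45. Edges among them: Grace–Hiro → e = 1.
Clustering(Cal) = 1/45.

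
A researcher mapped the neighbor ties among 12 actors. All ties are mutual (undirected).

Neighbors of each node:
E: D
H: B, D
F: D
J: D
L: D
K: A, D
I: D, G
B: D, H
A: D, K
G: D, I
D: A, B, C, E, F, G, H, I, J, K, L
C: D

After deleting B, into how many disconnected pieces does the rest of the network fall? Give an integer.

1

B's neighbors (D and H) remain reachable from one another through other ties, so the rest of the network stays in one piece.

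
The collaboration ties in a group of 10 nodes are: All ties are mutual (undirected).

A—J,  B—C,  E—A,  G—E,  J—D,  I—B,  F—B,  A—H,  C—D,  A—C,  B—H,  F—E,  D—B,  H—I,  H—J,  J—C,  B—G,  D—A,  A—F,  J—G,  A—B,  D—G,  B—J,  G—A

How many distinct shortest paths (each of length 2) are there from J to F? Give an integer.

The shortest distance is 2. The length-2 paths are: J–B–F; J–A–F.
That gives 2 distinct shortest paths.

2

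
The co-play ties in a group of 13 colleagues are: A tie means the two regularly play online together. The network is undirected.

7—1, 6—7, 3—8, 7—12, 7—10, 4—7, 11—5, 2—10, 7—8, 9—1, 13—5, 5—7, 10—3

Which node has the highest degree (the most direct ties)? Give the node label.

7

Degrees — 1:2, 2:1, 3:2, 4:1, 5:3, 6:1, 7:7, 8:2, 9:1, 10:3, 11:1, 12:1, 13:1.
The maximum is 7, attained only by 7.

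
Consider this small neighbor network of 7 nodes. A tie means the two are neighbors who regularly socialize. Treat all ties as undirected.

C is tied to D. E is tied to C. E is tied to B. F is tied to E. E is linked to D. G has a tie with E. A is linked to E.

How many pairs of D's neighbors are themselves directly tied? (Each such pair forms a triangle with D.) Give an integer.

1

D's neighbors: C and E.
Neighbor pairs that are themselves tied: D–C–E. Each forms one triangle with D, for 1 in total.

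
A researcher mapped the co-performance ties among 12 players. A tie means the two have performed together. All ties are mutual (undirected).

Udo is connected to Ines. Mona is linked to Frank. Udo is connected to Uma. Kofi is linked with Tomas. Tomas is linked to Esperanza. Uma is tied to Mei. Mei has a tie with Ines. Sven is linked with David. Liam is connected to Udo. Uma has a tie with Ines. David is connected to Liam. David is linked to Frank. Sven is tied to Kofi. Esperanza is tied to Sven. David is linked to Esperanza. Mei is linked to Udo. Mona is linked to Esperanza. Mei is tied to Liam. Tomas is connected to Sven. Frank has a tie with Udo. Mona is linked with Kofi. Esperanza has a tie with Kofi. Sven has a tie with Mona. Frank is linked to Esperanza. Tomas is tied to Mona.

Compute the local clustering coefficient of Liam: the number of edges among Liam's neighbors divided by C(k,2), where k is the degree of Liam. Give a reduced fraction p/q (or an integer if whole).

Liam's neighbors: David, Mei, and Udo (k = 3).
Possible neighbor pairs: C(3,2) = 3. Edges among them: Mei–Udo → e = 1.
Clustering(Liam) = 1/3.

1/3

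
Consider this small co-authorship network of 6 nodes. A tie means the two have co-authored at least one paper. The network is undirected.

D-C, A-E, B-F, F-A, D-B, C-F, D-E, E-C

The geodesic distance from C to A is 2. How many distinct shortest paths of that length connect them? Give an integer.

2

The shortest distance is 2. The length-2 paths are: C–F–A; C–E–A.
That gives 2 distinct shortest paths.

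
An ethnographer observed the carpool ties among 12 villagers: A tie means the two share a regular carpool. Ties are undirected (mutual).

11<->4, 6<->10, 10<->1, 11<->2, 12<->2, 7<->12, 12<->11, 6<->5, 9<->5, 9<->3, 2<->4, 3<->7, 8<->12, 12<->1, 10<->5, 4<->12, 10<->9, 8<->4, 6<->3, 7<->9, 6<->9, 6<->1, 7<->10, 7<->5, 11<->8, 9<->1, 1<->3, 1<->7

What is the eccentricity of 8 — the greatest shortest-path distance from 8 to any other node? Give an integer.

3

Distances from 8: 1:2, 2:2, 3:3, 4:1, 5:3, 6:3, 7:2, 9:3, 10:3, 11:1, 12:1.
The largest is 3 (to 10, 3, 9, 6, and 5), so the eccentricity of 8 is 3.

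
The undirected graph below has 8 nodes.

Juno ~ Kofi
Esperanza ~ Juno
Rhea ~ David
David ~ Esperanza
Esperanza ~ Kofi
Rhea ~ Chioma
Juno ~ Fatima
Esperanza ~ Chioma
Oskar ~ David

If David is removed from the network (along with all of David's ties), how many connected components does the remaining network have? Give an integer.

Without David, the remaining ties split the others into: {Chioma, Esperanza, Fatima, Juno, Kofi, Rhea}; {Oskar}.
That's 2 separate components.

2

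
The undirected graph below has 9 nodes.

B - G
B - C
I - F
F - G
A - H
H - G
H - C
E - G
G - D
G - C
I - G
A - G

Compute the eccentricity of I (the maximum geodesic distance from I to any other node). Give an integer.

Distances from I: A:2, B:2, C:2, D:2, E:2, F:1, G:1, H:2.
The largest is 2 (to H, D, B, C, E, and A), so the eccentricity of I is 2.

2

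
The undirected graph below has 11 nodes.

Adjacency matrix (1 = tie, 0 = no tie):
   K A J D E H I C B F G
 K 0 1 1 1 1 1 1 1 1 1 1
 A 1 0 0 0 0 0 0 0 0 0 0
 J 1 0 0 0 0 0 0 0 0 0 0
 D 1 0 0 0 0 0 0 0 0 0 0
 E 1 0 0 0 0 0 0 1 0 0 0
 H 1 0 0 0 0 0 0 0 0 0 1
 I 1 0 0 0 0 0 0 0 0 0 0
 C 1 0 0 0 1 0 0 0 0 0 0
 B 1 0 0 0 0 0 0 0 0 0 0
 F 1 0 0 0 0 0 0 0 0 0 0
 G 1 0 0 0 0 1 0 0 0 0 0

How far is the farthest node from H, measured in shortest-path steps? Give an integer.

2

Distances from H: A:2, B:2, C:2, D:2, E:2, F:2, G:1, I:2, J:2, K:1.
The largest is 2 (to A, J, D, E, I, C, B, and F), so the eccentricity of H is 2.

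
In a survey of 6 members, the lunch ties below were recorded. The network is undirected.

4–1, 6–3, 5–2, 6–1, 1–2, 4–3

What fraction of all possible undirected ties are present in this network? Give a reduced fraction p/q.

2/5

There are 6 edges and 6 nodes, so the maximum possible is C(6,2) = 15.
Density = 6/15 = 2/5.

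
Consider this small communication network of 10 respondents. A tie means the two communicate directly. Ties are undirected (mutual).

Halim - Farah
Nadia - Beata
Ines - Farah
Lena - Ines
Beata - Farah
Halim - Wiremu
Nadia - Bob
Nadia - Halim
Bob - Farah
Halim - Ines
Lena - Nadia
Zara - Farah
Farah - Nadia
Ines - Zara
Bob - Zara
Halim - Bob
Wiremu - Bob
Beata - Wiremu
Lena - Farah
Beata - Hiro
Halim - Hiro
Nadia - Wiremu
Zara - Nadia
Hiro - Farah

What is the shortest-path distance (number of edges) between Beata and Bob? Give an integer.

One shortest route is Beata – Wiremu – Bob, which uses 2 edges, and Beata and Bob are not directly tied, so nothing shorter exists. So d(Beata,Bob) = 2.

2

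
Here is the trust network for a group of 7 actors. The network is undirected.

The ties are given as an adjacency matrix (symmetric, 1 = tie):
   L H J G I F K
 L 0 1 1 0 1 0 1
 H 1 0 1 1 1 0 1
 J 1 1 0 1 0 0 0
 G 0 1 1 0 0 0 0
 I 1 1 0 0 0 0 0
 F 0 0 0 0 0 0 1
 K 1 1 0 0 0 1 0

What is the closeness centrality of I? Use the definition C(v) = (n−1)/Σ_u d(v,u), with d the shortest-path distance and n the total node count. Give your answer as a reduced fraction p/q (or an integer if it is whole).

6/11

Distances from I: F:3, G:2, H:1, J:2, K:2, L:1. Sum = 11.
n = 7, so closeness = 6/11.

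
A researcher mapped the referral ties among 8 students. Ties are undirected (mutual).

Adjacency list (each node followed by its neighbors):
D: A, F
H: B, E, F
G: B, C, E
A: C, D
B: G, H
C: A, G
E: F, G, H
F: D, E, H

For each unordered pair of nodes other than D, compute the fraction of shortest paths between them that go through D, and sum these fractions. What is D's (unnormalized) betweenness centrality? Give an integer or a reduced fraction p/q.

3

Pairs whose geodesics pass through D — C–F: 1/2; A–F: 1; A–E: 1/2; A–H: 1.
All other pairs contribute 0.
Summing the contributions gives betweenness(D) = 3.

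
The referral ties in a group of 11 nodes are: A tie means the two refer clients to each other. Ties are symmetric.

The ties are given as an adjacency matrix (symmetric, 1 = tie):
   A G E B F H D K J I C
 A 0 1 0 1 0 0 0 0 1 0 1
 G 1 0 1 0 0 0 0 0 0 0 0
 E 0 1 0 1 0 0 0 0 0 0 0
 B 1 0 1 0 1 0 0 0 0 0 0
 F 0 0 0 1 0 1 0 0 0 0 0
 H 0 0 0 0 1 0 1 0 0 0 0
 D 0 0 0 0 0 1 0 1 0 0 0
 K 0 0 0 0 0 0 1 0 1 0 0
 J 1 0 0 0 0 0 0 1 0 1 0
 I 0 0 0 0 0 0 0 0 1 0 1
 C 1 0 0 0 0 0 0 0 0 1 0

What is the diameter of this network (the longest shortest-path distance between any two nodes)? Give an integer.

Eccentricity of each node (its greatest distance to any other): A:3, B:3, C:4, D:4, E:4, F:4, G:4, H:4, I:4, J:3, K:4.
The maximum eccentricity is 4, realized for instance by the pair G–H via G – A – B – F – H. So the diameter is 4.

4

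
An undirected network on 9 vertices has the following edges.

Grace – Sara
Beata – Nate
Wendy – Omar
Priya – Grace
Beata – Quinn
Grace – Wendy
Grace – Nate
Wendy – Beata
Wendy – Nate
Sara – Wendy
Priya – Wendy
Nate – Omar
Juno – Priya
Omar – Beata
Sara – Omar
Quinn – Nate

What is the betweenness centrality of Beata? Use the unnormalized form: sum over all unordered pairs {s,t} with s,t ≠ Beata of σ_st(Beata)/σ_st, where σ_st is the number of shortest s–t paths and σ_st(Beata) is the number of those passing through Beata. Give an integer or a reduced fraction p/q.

Pairs whose geodesics pass through Beata — Omar–Quinn: 1/2; Priya–Quinn: 1/3; Wendy–Quinn: 1/2; Sara–Quinn: 2/5; Quinn–Juno: 1/3.
All other pairs contribute 0.
Summing the contributions gives betweenness(Beata) = 31/15.

31/15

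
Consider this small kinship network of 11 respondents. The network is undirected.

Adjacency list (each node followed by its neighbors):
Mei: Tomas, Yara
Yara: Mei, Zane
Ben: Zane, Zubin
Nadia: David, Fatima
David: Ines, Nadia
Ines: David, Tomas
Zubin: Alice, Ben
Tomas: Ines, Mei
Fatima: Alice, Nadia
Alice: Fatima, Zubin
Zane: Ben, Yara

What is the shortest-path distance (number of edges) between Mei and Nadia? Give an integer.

One shortest route is Mei – Tomas – Ines – David – Nadia, which uses 4 edges, and at distance 3 from Mei we only reach {Ben, David}, which does not include Nadia. So d(Mei,Nadia) = 4.

4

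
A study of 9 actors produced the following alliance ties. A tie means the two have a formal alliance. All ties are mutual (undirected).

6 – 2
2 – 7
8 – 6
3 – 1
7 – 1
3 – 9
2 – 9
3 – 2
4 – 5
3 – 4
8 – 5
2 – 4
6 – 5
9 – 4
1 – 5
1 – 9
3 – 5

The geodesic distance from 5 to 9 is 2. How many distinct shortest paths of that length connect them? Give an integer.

3

The shortest distance is 2. The length-2 paths are: 5–3–9; 5–4–9; 5–1–9.
That gives 3 distinct shortest paths.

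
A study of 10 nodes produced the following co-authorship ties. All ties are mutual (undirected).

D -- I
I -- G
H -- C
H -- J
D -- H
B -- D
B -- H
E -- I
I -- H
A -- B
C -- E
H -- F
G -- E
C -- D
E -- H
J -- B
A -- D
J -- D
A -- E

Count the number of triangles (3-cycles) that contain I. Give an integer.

I's neighbors: D, E, G, and H.
Neighbor pairs that are themselves tied: I–D–H; I–E–G; I–E–H. Each forms one triangle with I, for 3 in total.

3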